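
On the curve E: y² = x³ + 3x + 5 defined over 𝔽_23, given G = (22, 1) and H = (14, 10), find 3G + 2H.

First 3G:
Repeated addition: build up to 3G.
2G: tangent at (22, 1): λ = (3·22² + 3)/(2·1) ≡ 6/2. 2⁻¹ ≡ 12 (mod 23), so λ ≡ 6·12 ≡ 3.
  x = λ² - 22 - 22 = 9 - 44 ≡ 11; y = λ·(22 - 11) - 1 ≡ 9. → (11, 9)
3G: (11, 9) + (22, 1). λ = (1 - 9)/(22 - 11) ≡ 15/11 mod 23. 11⁻¹ ≡ 21 (mod 23) since 11·21 = 231 ≡ 1, so λ ≡ 16.
  x = λ² - 11 - 22 = 256 - 33 ≡ 16; y = λ·(11 - 16) - 9 ≡ 3. → (16, 3)
3G = (16, 3).
Next 2H:
Repeated addition: build up to 2H.
2H: tangent at (14, 10): λ = (3·14² + 3)/(2·10) ≡ 16/20. 20⁻¹ ≡ 15 (mod 23), so λ ≡ 16·15 ≡ 10.
  x = λ² - 14 - 14 = 100 - 28 ≡ 3; y = λ·(14 - 3) - 10 ≡ 8. → (3, 8)
2H = (3, 8).
Finally 3G + 2H:
(16, 3) + (3, 8). λ = (8 - 3)/(3 - 16) ≡ 5/10 mod 23. 10⁻¹ ≡ 7 (mod 23) since 10·7 = 70 ≡ 1, so λ ≡ 12.
  x = λ² - 16 - 3 = 144 - 19 ≡ 10; y = λ·(16 - 10) - 3 ≡ 0. → (10, 0)

(10, 0)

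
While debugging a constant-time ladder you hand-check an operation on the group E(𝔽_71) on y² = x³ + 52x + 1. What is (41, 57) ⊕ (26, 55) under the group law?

(41, 57) + (26, 55). λ = (55 - 57)/(26 - 41) ≡ 69/56 mod 71. 56⁻¹ ≡ 52 (mod 71) since 56·52 = 2912 ≡ 1, so λ ≡ 38.
  x = λ² - 41 - 26 = 1444 - 67 ≡ 28; y = λ·(41 - 28) - 57 ≡ 11. → (28, 11)

(28, 11)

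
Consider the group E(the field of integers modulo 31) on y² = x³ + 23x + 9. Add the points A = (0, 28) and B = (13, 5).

(0, 28) + (13, 5). λ = (5 - 28)/(13 - 0) ≡ 8/13 mod 31. 13⁻¹ ≡ 12 (mod 31) since 13·12 = 156 ≡ 1, so λ ≡ 3.
  x = λ² - 0 - 13 = 9 - 13 ≡ 27; y = λ·(0 - 27) - 28 ≡ 15. → (27, 15)

(27, 15)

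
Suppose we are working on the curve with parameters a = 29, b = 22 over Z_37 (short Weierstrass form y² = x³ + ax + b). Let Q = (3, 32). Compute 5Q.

(11, 28)

Repeated addition: build up to 5Q.
2Q: tangent at (3, 32): λ = (3·3² + 29)/(2·32) ≡ 19/27. 27⁻¹ ≡ 11 (mod 37) since 27·11 = 297 ≡ 1, so λ ≡ 19·11 ≡ 24.
  x = λ² - 3 - 3 = 576 - 6 ≡ 15; y = λ·(3 - 15) - 32 ≡ 13. → (15, 13)
3Q: (15, 13) + (3, 32). λ = (32 - 13)/(3 - 15) ≡ 19/25 mod 37. 25⁻¹ ≡ 3 (mod 37), so λ ≡ 20.
  x = λ² - 15 - 3 = 400 - 18 ≡ 12; y = λ·(15 - 12) - 13 ≡ 10. → (12, 10)
4Q: (12, 10) + (3, 32). λ = (32 - 10)/(3 - 12) ≡ 22/28 mod 37. 28⁻¹ ≡ 4 (mod 37), so λ ≡ 14.
  x = λ² - 12 - 3 = 196 - 15 ≡ 33; y = λ·(12 - 33) - 10 ≡ 29. → (33, 29)
5Q: (33, 29) + (3, 32). λ = (32 - 29)/(3 - 33) ≡ 3/7 mod 37. 7⁻¹ ≡ 16 (mod 37) since 7·16 = 112 ≡ 1, so λ ≡ 11.
  x = λ² - 33 - 3 = 121 - 36 ≡ 11; y = λ·(33 - 11) - 29 ≡ 28. → (11, 28)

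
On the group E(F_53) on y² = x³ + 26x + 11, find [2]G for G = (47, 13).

tangent at (47, 13): λ = (3·47² + 26)/(2·13) ≡ 28/26. 26⁻¹ ≡ 51 (mod 53), so λ ≡ 28·51 ≡ 50.
  x = λ² - 47 - 47 = 2500 - 94 ≡ 21; y = λ·(47 - 21) - 13 ≡ 15. → (21, 15)

(21, 15)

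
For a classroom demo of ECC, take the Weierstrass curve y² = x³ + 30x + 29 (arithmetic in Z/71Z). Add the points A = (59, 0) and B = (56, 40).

(59, 0) + (56, 40). λ = (40 - 0)/(56 - 59) ≡ 40/68 mod 71. 68⁻¹ ≡ 47 (mod 71), so λ ≡ 34.
  x = λ² - 59 - 56 = 1156 - 115 ≡ 47; y = λ·(59 - 47) - 0 ≡ 53. → (47, 53)

(47, 53)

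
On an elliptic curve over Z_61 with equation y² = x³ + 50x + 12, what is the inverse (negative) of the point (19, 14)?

-(19, 14) = (19, -14 mod 61) = (19, 47).

(19, 47)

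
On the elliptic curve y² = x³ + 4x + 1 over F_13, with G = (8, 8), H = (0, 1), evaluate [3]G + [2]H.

(8, 5)

First 3G:
Repeated addition: build up to 3G.
2G: tangent at (8, 8): λ = (3·8² + 4)/(2·8) ≡ 1/3. 3⁻¹ ≡ 9 (mod 13), so λ ≡ 1·9 ≡ 9.
  x = λ² - 8 - 8 = 81 - 16 ≡ 0; y = λ·(8 - 0) - 8 ≡ 12. → (0, 12)
3G: (0, 12) + (8, 8). λ = (8 - 12)/(8 - 0) ≡ 9/8 mod 13. 8⁻¹ ≡ 5 (mod 13) since 8·5 = 40 ≡ 1, so λ ≡ 6.
  x = λ² - 0 - 8 = 36 - 8 ≡ 2; y = λ·(0 - 2) - 12 ≡ 2. → (2, 2)
3G = (2, 2).
Next 2H:
Repeated addition: build up to 2H.
2H: tangent at (0, 1): λ = (3·0² + 4)/(2·1) ≡ 4/2. 2⁻¹ ≡ 7 (mod 13), so λ ≡ 4·7 ≡ 2.
  x = λ² - 0 - 0 = 4 - 0 ≡ 4; y = λ·(0 - 4) - 1 ≡ 4. → (4, 4)
2H = (4, 4).
Finally 3G + 2H:
(2, 2) + (4, 4). λ = (4 - 2)/(4 - 2) ≡ 2/2 mod 13. 2⁻¹ ≡ 7 (mod 13) since 2·7 = 14 ≡ 1, so λ ≡ 1.
  x = λ² - 2 - 4 = 1 - 6 ≡ 8; y = λ·(2 - 8) - 2 ≡ 5. → (8, 5)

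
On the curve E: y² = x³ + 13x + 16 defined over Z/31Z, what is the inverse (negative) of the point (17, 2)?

-(17, 2) = (17, -2 mod 31) = (17, 29).

(17, 29)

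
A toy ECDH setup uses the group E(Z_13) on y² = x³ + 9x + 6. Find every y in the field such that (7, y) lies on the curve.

x³ + 9x + 6 = 412 ≡ 9 (mod 13).
Square roots of 9 mod 13: 3 and 10 (since 3² = 9 ≡ 9).

3, 10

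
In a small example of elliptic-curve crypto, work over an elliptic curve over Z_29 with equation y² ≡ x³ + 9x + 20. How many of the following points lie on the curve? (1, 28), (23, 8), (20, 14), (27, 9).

(1, 28): 28² ≡ 1, rhs ≡ 1 → on.
(23, 8): 8² ≡ 6, rhs ≡ 11 → off.
(20, 14): 14² ≡ 22, rhs ≡ 22 → on.
(27, 9): 9² ≡ 23, rhs ≡ 23 → on.

3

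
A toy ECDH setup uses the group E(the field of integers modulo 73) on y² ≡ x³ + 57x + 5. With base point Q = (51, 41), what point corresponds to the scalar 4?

(11, 49)

Repeated addition: build up to 4Q.
2Q: tangent at (51, 41): λ = (3·51² + 57)/(2·41) ≡ 49/9. 9⁻¹ ≡ 65 (mod 73) since 9·65 = 585 ≡ 1, so λ ≡ 49·65 ≡ 46.
  x = λ² - 51 - 51 = 2116 - 102 ≡ 43; y = λ·(51 - 43) - 41 ≡ 35. → (43, 35)
3Q: (43, 35) + (51, 41). λ = (41 - 35)/(51 - 43) ≡ 6/8 mod 73. 8⁻¹ ≡ 64 (mod 73), so λ ≡ 19.
  x = λ² - 43 - 51 = 361 - 94 ≡ 48; y = λ·(43 - 48) - 35 ≡ 16. → (48, 16)
4Q: (48, 16) + (51, 41). λ = (41 - 16)/(51 - 48) ≡ 25/3 mod 73. 3⁻¹ ≡ 49 (mod 73), so λ ≡ 57.
  x = λ² - 48 - 51 = 3249 - 99 ≡ 11; y = λ·(48 - 11) - 16 ≡ 49. → (11, 49)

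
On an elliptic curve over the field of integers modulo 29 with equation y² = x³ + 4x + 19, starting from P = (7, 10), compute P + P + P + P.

Repeated addition: build up to 4P.
2P: tangent at (7, 10): λ = (3·7² + 4)/(2·10) ≡ 6/20. 20⁻¹ ≡ 16 (mod 29), so λ ≡ 6·16 ≡ 9.
  x = λ² - 7 - 7 = 81 - 14 ≡ 9; y = λ·(7 - 9) - 10 ≡ 1. → (9, 1)
3P: (9, 1) + (7, 10). λ = (10 - 1)/(7 - 9) ≡ 9/27 mod 29. 27⁻¹ ≡ 14 (mod 29), so λ ≡ 10.
  x = λ² - 9 - 7 = 100 - 16 ≡ 26; y = λ·(9 - 26) - 1 ≡ 3. → (26, 3)
4P: (26, 3) + (7, 10). λ = (10 - 3)/(7 - 26) ≡ 7/10 mod 29. 10⁻¹ ≡ 3 (mod 29), so λ ≡ 21.
  x = λ² - 26 - 7 = 441 - 33 ≡ 2; y = λ·(26 - 2) - 3 ≡ 8. → (2, 8)

(2, 8)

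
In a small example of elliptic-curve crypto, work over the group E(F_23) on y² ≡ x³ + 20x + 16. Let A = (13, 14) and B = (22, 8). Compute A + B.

(14, 2)

(13, 14) + (22, 8). λ = (8 - 14)/(22 - 13) ≡ 17/9 mod 23. 9⁻¹ ≡ 18 (mod 23) since 9·18 = 162 ≡ 1, so λ ≡ 7.
  x = λ² - 13 - 22 = 49 - 35 ≡ 14; y = λ·(13 - 14) - 14 ≡ 2. → (14, 2)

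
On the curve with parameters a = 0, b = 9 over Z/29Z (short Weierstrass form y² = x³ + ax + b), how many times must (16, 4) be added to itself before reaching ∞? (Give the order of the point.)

10

2P: tangent at (16, 4): λ = (3·16² + 0)/(2·4) ≡ 14/8. 8⁻¹ ≡ 11 (mod 29), so λ ≡ 14·11 ≡ 9.
  x = λ² - 16 - 16 = 81 - 32 ≡ 20; y = λ·(16 - 20) - 4 ≡ 18. → (20, 18)
3P: (20, 18) + (16, 4). λ = (4 - 18)/(16 - 20) ≡ 15/25 mod 29. 25⁻¹ ≡ 7 (mod 29), so λ ≡ 18.
  x = λ² - 20 - 16 = 324 - 36 ≡ 27; y = λ·(20 - 27) - 18 ≡ 1. → (27, 1)
4P: (27, 1) + (16, 4). λ = (4 - 1)/(16 - 27) ≡ 3/18 mod 29. 18⁻¹ ≡ 21 (mod 29), so λ ≡ 5.
  x = λ² - 27 - 16 = 25 - 43 ≡ 11; y = λ·(27 - 11) - 1 ≡ 21. → (11, 21)
5P: (11, 21) + (16, 4). λ = (4 - 21)/(16 - 11) ≡ 12/5 mod 29. 5⁻¹ ≡ 6 (mod 29) since 5·6 = 30 ≡ 1, so λ ≡ 14.
  x = λ² - 11 - 16 = 196 - 27 ≡ 24; y = λ·(11 - 24) - 21 ≡ 0. → (24, 0)
6P: (24, 0) + (16, 4). λ = (4 - 0)/(16 - 24) ≡ 4/21 mod 29. 21⁻¹ ≡ 18 (mod 29), so λ ≡ 14.
  x = λ² - 24 - 16 = 196 - 40 ≡ 11; y = λ·(24 - 11) - 0 ≡ 8. → (11, 8)
7P: (11, 8) + (16, 4). λ = (4 - 8)/(16 - 11) ≡ 25/5 mod 29. 5⁻¹ ≡ 6 (mod 29) since 5·6 = 30 ≡ 1, so λ ≡ 5.
  x = λ² - 11 - 16 = 25 - 27 ≡ 27; y = λ·(11 - 27) - 8 ≡ 28. → (27, 28)
8P: (27, 28) + (16, 4). λ = (4 - 28)/(16 - 27) ≡ 5/18 mod 29. 18⁻¹ ≡ 21 (mod 29), so λ ≡ 18.
  x = λ² - 27 - 16 = 324 - 43 ≡ 20; y = λ·(27 - 20) - 28 ≡ 11. → (20, 11)
9P: (20, 11) + (16, 4). λ = (4 - 11)/(16 - 20) ≡ 22/25 mod 29. 25⁻¹ ≡ 7 (mod 29) since 25·7 = 175 ≡ 1, so λ ≡ 9.
  x = λ² - 20 - 16 = 81 - 36 ≡ 16; y = λ·(20 - 16) - 11 ≡ 25. → (16, 25)
10P: (16, 25) + (16, 4): same x and y₁ ≡ -y₂, so the sum is ∞.
10P = ∞, so the order is 10.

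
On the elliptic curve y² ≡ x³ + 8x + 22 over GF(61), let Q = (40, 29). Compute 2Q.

(8, 7)

tangent at (40, 29): λ = (3·40² + 8)/(2·29) ≡ 50/58. 58⁻¹ ≡ 20 (mod 61), so λ ≡ 50·20 ≡ 24.
  x = λ² - 40 - 40 = 576 - 80 ≡ 8; y = λ·(40 - 8) - 29 ≡ 7. → (8, 7)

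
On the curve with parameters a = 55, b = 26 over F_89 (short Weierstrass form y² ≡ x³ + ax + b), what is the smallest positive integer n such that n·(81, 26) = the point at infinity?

12

2P: tangent at (81, 26): λ = (3·81² + 55)/(2·26) ≡ 69/52. 52⁻¹ ≡ 12 (mod 89) since 52·12 = 624 ≡ 1, so λ ≡ 69·12 ≡ 27.
  x = λ² - 81 - 81 = 729 - 162 ≡ 33; y = λ·(81 - 33) - 26 ≡ 24. → (33, 24)
3P: (33, 24) + (81, 26). λ = (26 - 24)/(81 - 33) ≡ 2/48 mod 89. 48⁻¹ ≡ 13 (mod 89), so λ ≡ 26.
  x = λ² - 33 - 81 = 676 - 114 ≡ 28; y = λ·(33 - 28) - 24 ≡ 17. → (28, 17)
4P: (28, 17) + (81, 26). λ = (26 - 17)/(81 - 28) ≡ 9/53 mod 89. 53⁻¹ ≡ 42 (mod 89), so λ ≡ 22.
  x = λ² - 28 - 81 = 484 - 109 ≡ 19; y = λ·(28 - 19) - 17 ≡ 3. → (19, 3)
5P: (19, 3) + (81, 26). λ = (26 - 3)/(81 - 19) ≡ 23/62 mod 89. 62⁻¹ ≡ 56 (mod 89), so λ ≡ 42.
  x = λ² - 19 - 81 = 1764 - 100 ≡ 62; y = λ·(19 - 62) - 3 ≡ 60. → (62, 60)
6P: (62, 60) + (81, 26). λ = (26 - 60)/(81 - 62) ≡ 55/19 mod 89. 19⁻¹ ≡ 75 (mod 89) since 19·75 = 1425 ≡ 1, so λ ≡ 31.
  x = λ² - 62 - 81 = 961 - 143 ≡ 17; y = λ·(62 - 17) - 60 ≡ 0. → (17, 0)
7P: (17, 0) + (81, 26). λ = (26 - 0)/(81 - 17) ≡ 26/64 mod 89. 64⁻¹ ≡ 32 (mod 89), so λ ≡ 31.
  x = λ² - 17 - 81 = 961 - 98 ≡ 62; y = λ·(17 - 62) - 0 ≡ 29. → (62, 29)
8P: (62, 29) + (81, 26). λ = (26 - 29)/(81 - 62) ≡ 86/19 mod 89. 19⁻¹ ≡ 75 (mod 89) since 19·75 = 1425 ≡ 1, so λ ≡ 42.
  x = λ² - 62 - 81 = 1764 - 143 ≡ 19; y = λ·(62 - 19) - 29 ≡ 86. → (19, 86)
9P: (19, 86) + (81, 26). λ = (26 - 86)/(81 - 19) ≡ 29/62 mod 89. 62⁻¹ ≡ 56 (mod 89), so λ ≡ 22.
  x = λ² - 19 - 81 = 484 - 100 ≡ 28; y = λ·(19 - 28) - 86 ≡ 72. → (28, 72)
10P: (28, 72) + (81, 26). λ = (26 - 72)/(81 - 28) ≡ 43/53 mod 89. 53⁻¹ ≡ 42 (mod 89), so λ ≡ 26.
  x = λ² - 28 - 81 = 676 - 109 ≡ 33; y = λ·(28 - 33) - 72 ≡ 65. → (33, 65)
11P: (33, 65) + (81, 26). λ = (26 - 65)/(81 - 33) ≡ 50/48 mod 89. 48⁻¹ ≡ 13 (mod 89) since 48·13 = 624 ≡ 1, so λ ≡ 27.
  x = λ² - 33 - 81 = 729 - 114 ≡ 81; y = λ·(33 - 81) - 65 ≡ 63. → (81, 63)
12P: (81, 63) + (81, 26): same x and y₁ ≡ -y₂, so the sum is the point at infinity.
12P = the point at infinity, so the order is 12.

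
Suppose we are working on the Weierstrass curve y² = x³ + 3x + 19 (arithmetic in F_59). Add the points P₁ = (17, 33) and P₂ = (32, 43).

(17, 26)

(17, 33) + (32, 43). λ = (43 - 33)/(32 - 17) ≡ 10/15 mod 59. 15⁻¹ ≡ 4 (mod 59), so λ ≡ 40.
  x = λ² - 17 - 32 = 1600 - 49 ≡ 17; y = λ·(17 - 17) - 33 ≡ 26. → (17, 26)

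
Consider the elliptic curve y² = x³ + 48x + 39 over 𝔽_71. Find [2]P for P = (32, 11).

tangent at (32, 11): λ = (3·32² + 48)/(2·11) ≡ 67/22. 22⁻¹ ≡ 42 (mod 71), so λ ≡ 67·42 ≡ 45.
  x = λ² - 32 - 32 = 2025 - 64 ≡ 44; y = λ·(32 - 44) - 11 ≡ 17. → (44, 17)

(44, 17)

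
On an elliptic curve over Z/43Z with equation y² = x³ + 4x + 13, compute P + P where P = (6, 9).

(23, 19)

tangent at (6, 9): λ = (3·6² + 4)/(2·9) ≡ 26/18. 18⁻¹ ≡ 12 (mod 43), so λ ≡ 26·12 ≡ 11.
  x = λ² - 6 - 6 = 121 - 12 ≡ 23; y = λ·(6 - 23) - 9 ≡ 19. → (23, 19)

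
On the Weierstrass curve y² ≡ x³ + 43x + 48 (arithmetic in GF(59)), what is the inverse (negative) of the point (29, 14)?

-(29, 14) = (29, -14 mod 59) = (29, 45).

(29, 45)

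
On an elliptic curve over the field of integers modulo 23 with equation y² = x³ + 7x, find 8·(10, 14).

(8, 4)

Write Q = (10, 14).
Repeated addition: build up to 8Q.
2Q: tangent at (10, 14): λ = (3·10² + 7)/(2·14) ≡ 8/5. 5⁻¹ ≡ 14 (mod 23), so λ ≡ 8·14 ≡ 20.
  x = λ² - 10 - 10 = 400 - 20 ≡ 12; y = λ·(10 - 12) - 14 ≡ 15. → (12, 15)
3Q: (12, 15) + (10, 14). λ = (14 - 15)/(10 - 12) ≡ 22/21 mod 23. 21⁻¹ ≡ 11 (mod 23), so λ ≡ 12.
  x = λ² - 12 - 10 = 144 - 22 ≡ 7; y = λ·(12 - 7) - 15 ≡ 22. → (7, 22)
4Q: (7, 22) + (10, 14). λ = (14 - 22)/(10 - 7) ≡ 15/3 mod 23. 3⁻¹ ≡ 8 (mod 23), so λ ≡ 5.
  x = λ² - 7 - 10 = 25 - 17 ≡ 8; y = λ·(7 - 8) - 22 ≡ 19. → (8, 19)
5Q: (8, 19) + (10, 14). λ = (14 - 19)/(10 - 8) ≡ 18/2 mod 23. 2⁻¹ ≡ 12 (mod 23), so λ ≡ 9.
  x = λ² - 8 - 10 = 81 - 18 ≡ 17; y = λ·(8 - 17) - 19 ≡ 15. → (17, 15)
6Q: (17, 15) + (10, 14). λ = (14 - 15)/(10 - 17) ≡ 22/16 mod 23. 16⁻¹ ≡ 13 (mod 23) since 16·13 = 208 ≡ 1, so λ ≡ 10.
  x = λ² - 17 - 10 = 100 - 27 ≡ 4; y = λ·(17 - 4) - 15 ≡ 0. → (4, 0)
7Q: (4, 0) + (10, 14). λ = (14 - 0)/(10 - 4) ≡ 14/6 mod 23. 6⁻¹ ≡ 4 (mod 23) since 6·4 = 24 ≡ 1, so λ ≡ 10.
  x = λ² - 4 - 10 = 100 - 14 ≡ 17; y = λ·(4 - 17) - 0 ≡ 8. → (17, 8)
8Q: (17, 8) + (10, 14). λ = (14 - 8)/(10 - 17) ≡ 6/16 mod 23. 16⁻¹ ≡ 13 (mod 23), so λ ≡ 9.
  x = λ² - 17 - 10 = 81 - 27 ≡ 8; y = λ·(17 - 8) - 8 ≡ 4. → (8, 4)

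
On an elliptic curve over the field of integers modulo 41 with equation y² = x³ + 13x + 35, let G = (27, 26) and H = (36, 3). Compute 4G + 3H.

First 4G:
Double-and-add on 4 = (100)₂. Start with G = (27, 26) for the leading 1-bit.
double: tangent at (27, 26): λ = (3·27² + 13)/(2·26) ≡ 27/11. 11⁻¹ ≡ 15 (mod 41), so λ ≡ 27·15 ≡ 36.
  x = λ² - 27 - 27 = 1296 - 54 ≡ 12; y = λ·(27 - 12) - 26 ≡ 22. → (12, 22)
double: tangent at (12, 22): λ = (3·12² + 13)/(2·22) ≡ 35/3. 3⁻¹ ≡ 14 (mod 41), so λ ≡ 35·14 ≡ 39.
  x = λ² - 12 - 12 = 1521 - 24 ≡ 21; y = λ·(12 - 21) - 22 ≡ 37. → (21, 37)
4G = (21, 37).
Next 3H:
Repeated addition: build up to 3H.
2H: tangent at (36, 3): λ = (3·36² + 13)/(2·3) ≡ 6/6. 6⁻¹ ≡ 7 (mod 41) since 6·7 = 42 ≡ 1, so λ ≡ 6·7 ≡ 1.
  x = λ² - 36 - 36 = 1 - 72 ≡ 11; y = λ·(36 - 11) - 3 ≡ 22. → (11, 22)
3H: (11, 22) + (36, 3). λ = (3 - 22)/(36 - 11) ≡ 22/25 mod 41. 25⁻¹ ≡ 23 (mod 41) since 25·23 = 575 ≡ 1, so λ ≡ 14.
  x = λ² - 11 - 36 = 196 - 47 ≡ 26; y = λ·(11 - 26) - 22 ≡ 14. → (26, 14)
3H = (26, 14).
Finally 4G + 3H:
(21, 37) + (26, 14). λ = (14 - 37)/(26 - 21) ≡ 18/5 mod 41. 5⁻¹ ≡ 33 (mod 41) since 5·33 = 165 ≡ 1, so λ ≡ 20.
  x = λ² - 21 - 26 = 400 - 47 ≡ 25; y = λ·(21 - 25) - 37 ≡ 6. → (25, 6)

(25, 6)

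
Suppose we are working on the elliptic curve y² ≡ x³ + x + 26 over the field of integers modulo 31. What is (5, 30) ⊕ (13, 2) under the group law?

(5, 30) + (13, 2). λ = (2 - 30)/(13 - 5) ≡ 3/8 mod 31. 8⁻¹ ≡ 4 (mod 31) since 8·4 = 32 ≡ 1, so λ ≡ 12.
  x = λ² - 5 - 13 = 144 - 18 ≡ 2; y = λ·(5 - 2) - 30 ≡ 6. → (2, 6)

(2, 6)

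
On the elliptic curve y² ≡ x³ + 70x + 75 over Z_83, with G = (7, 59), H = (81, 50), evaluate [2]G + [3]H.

(48, 20)

First 2G:
Repeated addition: build up to 2G.
2G: tangent at (7, 59): λ = (3·7² + 70)/(2·59) ≡ 51/35. 35⁻¹ ≡ 19 (mod 83), so λ ≡ 51·19 ≡ 56.
  x = λ² - 7 - 7 = 3136 - 14 ≡ 51; y = λ·(7 - 51) - 59 ≡ 50. → (51, 50)
2G = (51, 50).
Next 3H:
Repeated addition: build up to 3H.
2H: tangent at (81, 50): λ = (3·81² + 70)/(2·50) ≡ 82/17. 17⁻¹ ≡ 44 (mod 83) since 17·44 = 748 ≡ 1, so λ ≡ 82·44 ≡ 39.
  x = λ² - 81 - 81 = 1521 - 162 ≡ 31; y = λ·(81 - 31) - 50 ≡ 74. → (31, 74)
3H: (31, 74) + (81, 50). λ = (50 - 74)/(81 - 31) ≡ 59/50 mod 83. 50⁻¹ ≡ 5 (mod 83) since 50·5 = 250 ≡ 1, so λ ≡ 46.
  x = λ² - 31 - 81 = 2116 - 112 ≡ 12; y = λ·(31 - 12) - 74 ≡ 53. → (12, 53)
3H = (12, 53).
Finally 2G + 3H:
(51, 50) + (12, 53). λ = (53 - 50)/(12 - 51) ≡ 3/44 mod 83. 44⁻¹ ≡ 17 (mod 83) since 44·17 = 748 ≡ 1, so λ ≡ 51.
  x = λ² - 51 - 12 = 2601 - 63 ≡ 48; y = λ·(51 - 48) - 50 ≡ 20. → (48, 20)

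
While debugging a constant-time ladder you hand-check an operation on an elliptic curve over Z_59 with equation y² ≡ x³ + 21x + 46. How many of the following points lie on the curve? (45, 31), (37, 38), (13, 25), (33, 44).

2

(45, 31): 31² ≡ 17, rhs ≡ 17 → on.
(37, 38): 38² ≡ 28, rhs ≡ 28 → on.
(13, 25): 25² ≡ 35, rhs ≡ 38 → off.
(33, 44): 44² ≡ 48, rhs ≡ 37 → off.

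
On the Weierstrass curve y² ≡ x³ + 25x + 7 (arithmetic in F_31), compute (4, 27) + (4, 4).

The two points share x = 4 and their y-coordinates satisfy 27 + 4 ≡ 0 (mod 31), so they are inverses. Their sum is the point at infinity.

O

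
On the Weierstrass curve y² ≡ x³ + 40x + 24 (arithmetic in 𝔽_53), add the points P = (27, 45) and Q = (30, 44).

(27, 45) + (30, 44). λ = (44 - 45)/(30 - 27) ≡ 52/3 mod 53. 3⁻¹ ≡ 18 (mod 53), so λ ≡ 35.
  x = λ² - 27 - 30 = 1225 - 57 ≡ 2; y = λ·(27 - 2) - 45 ≡ 35. → (2, 35)

(2, 35)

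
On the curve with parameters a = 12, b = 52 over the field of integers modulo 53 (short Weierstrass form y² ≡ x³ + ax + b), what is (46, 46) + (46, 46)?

tangent at (46, 46): λ = (3·46² + 12)/(2·46) ≡ 0/39. 39⁻¹ ≡ 34 (mod 53), so λ ≡ 0·34 ≡ 0.
  x = λ² - 46 - 46 = 0 - 92 ≡ 14; y = λ·(46 - 14) - 46 ≡ 7. → (14, 7)

(14, 7)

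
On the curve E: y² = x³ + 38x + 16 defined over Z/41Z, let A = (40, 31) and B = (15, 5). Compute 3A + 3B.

(15, 5)

First 3A:
Repeated addition: build up to 3A.
2A: tangent at (40, 31): λ = (3·40² + 38)/(2·31) ≡ 0/21. 21⁻¹ ≡ 2 (mod 41) since 21·2 = 42 ≡ 1, so λ ≡ 0·2 ≡ 0.
  x = λ² - 40 - 40 = 0 - 80 ≡ 2; y = λ·(40 - 2) - 31 ≡ 10. → (2, 10)
3A: (2, 10) + (40, 31). λ = (31 - 10)/(40 - 2) ≡ 21/38 mod 41. 38⁻¹ ≡ 27 (mod 41), so λ ≡ 34.
  x = λ² - 2 - 40 = 1156 - 42 ≡ 7; y = λ·(2 - 7) - 10 ≡ 25. → (7, 25)
3A = (7, 25).
Next 3B:
Repeated addition: build up to 3B.
2B: tangent at (15, 5): λ = (3·15² + 38)/(2·5) ≡ 16/10. 10⁻¹ ≡ 37 (mod 41), so λ ≡ 16·37 ≡ 18.
  x = λ² - 15 - 15 = 324 - 30 ≡ 7; y = λ·(15 - 7) - 5 ≡ 16. → (7, 16)
3B: (7, 16) + (15, 5). λ = (5 - 16)/(15 - 7) ≡ 30/8 mod 41. 8⁻¹ ≡ 36 (mod 41), so λ ≡ 14.
  x = λ² - 7 - 15 = 196 - 22 ≡ 10; y = λ·(7 - 10) - 16 ≡ 24. → (10, 24)
3B = (10, 24).
Finally 3A + 3B:
(7, 25) + (10, 24). λ = (24 - 25)/(10 - 7) ≡ 40/3 mod 41. 3⁻¹ ≡ 14 (mod 41) since 3·14 = 42 ≡ 1, so λ ≡ 27.
  x = λ² - 7 - 10 = 729 - 17 ≡ 15; y = λ·(7 - 15) - 25 ≡ 5. → (15, 5)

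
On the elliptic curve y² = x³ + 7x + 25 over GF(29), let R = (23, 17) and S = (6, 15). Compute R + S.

(25, 22)

(23, 17) + (6, 15). λ = (15 - 17)/(6 - 23) ≡ 27/12 mod 29. 12⁻¹ ≡ 17 (mod 29) since 12·17 = 204 ≡ 1, so λ ≡ 24.
  x = λ² - 23 - 6 = 576 - 29 ≡ 25; y = λ·(23 - 25) - 17 ≡ 22. → (25, 22)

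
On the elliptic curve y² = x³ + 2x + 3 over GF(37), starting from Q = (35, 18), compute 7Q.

Repeated addition: build up to 7Q.
2Q: tangent at (35, 18): λ = (3·35² + 2)/(2·18) ≡ 14/36. 36⁻¹ ≡ 36 (mod 37) since 36·36 = 1296 ≡ 1, so λ ≡ 14·36 ≡ 23.
  x = λ² - 35 - 35 = 529 - 70 ≡ 15; y = λ·(35 - 15) - 18 ≡ 35. → (15, 35)
3Q: (15, 35) + (35, 18). λ = (18 - 35)/(35 - 15) ≡ 20/20 mod 37. 20⁻¹ ≡ 13 (mod 37) since 20·13 = 260 ≡ 1, so λ ≡ 1.
  x = λ² - 15 - 35 = 1 - 50 ≡ 25; y = λ·(15 - 25) - 35 ≡ 29. → (25, 29)
4Q: (25, 29) + (35, 18). λ = (18 - 29)/(35 - 25) ≡ 26/10 mod 37. 10⁻¹ ≡ 26 (mod 37), so λ ≡ 10.
  x = λ² - 25 - 35 = 100 - 60 ≡ 3; y = λ·(25 - 3) - 29 ≡ 6. → (3, 6)
5Q: (3, 6) + (35, 18). λ = (18 - 6)/(35 - 3) ≡ 12/32 mod 37. 32⁻¹ ≡ 22 (mod 37) since 32·22 = 704 ≡ 1, so λ ≡ 5.
  x = λ² - 3 - 35 = 25 - 38 ≡ 24; y = λ·(3 - 24) - 6 ≡ 0. → (24, 0)
6Q: (24, 0) + (35, 18). λ = (18 - 0)/(35 - 24) ≡ 18/11 mod 37. 11⁻¹ ≡ 27 (mod 37) since 11·27 = 297 ≡ 1, so λ ≡ 5.
  x = λ² - 24 - 35 = 25 - 59 ≡ 3; y = λ·(24 - 3) - 0 ≡ 31. → (3, 31)
7Q: (3, 31) + (35, 18). λ = (18 - 31)/(35 - 3) ≡ 24/32 mod 37. 32⁻¹ ≡ 22 (mod 37), so λ ≡ 10.
  x = λ² - 3 - 35 = 100 - 38 ≡ 25; y = λ·(3 - 25) - 31 ≡ 8. → (25, 8)

(25, 8)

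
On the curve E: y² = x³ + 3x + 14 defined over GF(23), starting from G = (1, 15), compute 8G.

Repeated addition: build up to 8G.
2G: tangent at (1, 15): λ = (3·1² + 3)/(2·15) ≡ 6/7. 7⁻¹ ≡ 10 (mod 23) since 7·10 = 70 ≡ 1, so λ ≡ 6·10 ≡ 14.
  x = λ² - 1 - 1 = 196 - 2 ≡ 10; y = λ·(1 - 10) - 15 ≡ 20. → (10, 20)
3G: (10, 20) + (1, 15). λ = (15 - 20)/(1 - 10) ≡ 18/14 mod 23. 14⁻¹ ≡ 5 (mod 23) since 14·5 = 70 ≡ 1, so λ ≡ 21.
  x = λ² - 10 - 1 = 441 - 11 ≡ 16; y = λ·(10 - 16) - 20 ≡ 15. → (16, 15)
4G: (16, 15) + (1, 15). λ = (15 - 15)/(1 - 16) ≡ 0/8 mod 23. 8⁻¹ ≡ 3 (mod 23) since 8·3 = 24 ≡ 1, so λ ≡ 0.
  x = λ² - 16 - 1 = 0 - 17 ≡ 6; y = λ·(16 - 6) - 15 ≡ 8. → (6, 8)
5G: (6, 8) + (1, 15). λ = (15 - 8)/(1 - 6) ≡ 7/18 mod 23. 18⁻¹ ≡ 9 (mod 23) since 18·9 = 162 ≡ 1, so λ ≡ 17.
  x = λ² - 6 - 1 = 289 - 7 ≡ 6; y = λ·(6 - 6) - 8 ≡ 15. → (6, 15)
6G: (6, 15) + (1, 15). λ = (15 - 15)/(1 - 6) ≡ 0/18 mod 23. 18⁻¹ ≡ 9 (mod 23), so λ ≡ 0.
  x = λ² - 6 - 1 = 0 - 7 ≡ 16; y = λ·(6 - 16) - 15 ≡ 8. → (16, 8)
7G: (16, 8) + (1, 15). λ = (15 - 8)/(1 - 16) ≡ 7/8 mod 23. 8⁻¹ ≡ 3 (mod 23), so λ ≡ 21.
  x = λ² - 16 - 1 = 441 - 17 ≡ 10; y = λ·(16 - 10) - 8 ≡ 3. → (10, 3)
8G: (10, 3) + (1, 15). λ = (15 - 3)/(1 - 10) ≡ 12/14 mod 23. 14⁻¹ ≡ 5 (mod 23) since 14·5 = 70 ≡ 1, so λ ≡ 14.
  x = λ² - 10 - 1 = 196 - 11 ≡ 1; y = λ·(10 - 1) - 3 ≡ 8. → (1, 8)

(1, 8)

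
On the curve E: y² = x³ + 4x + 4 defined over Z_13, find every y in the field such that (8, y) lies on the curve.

x³ + 4x + 4 = 548 ≡ 2 (mod 13).
2 is a non-residue mod 13; no y exists.

none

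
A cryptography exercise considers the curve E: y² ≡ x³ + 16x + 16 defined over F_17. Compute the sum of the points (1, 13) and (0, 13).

(16, 4)

(1, 13) + (0, 13). λ = (13 - 13)/(0 - 1) ≡ 0/16 mod 17. 16⁻¹ ≡ 16 (mod 17), so λ ≡ 0.
  x = λ² - 1 - 0 = 0 - 1 ≡ 16; y = λ·(1 - 16) - 13 ≡ 4. → (16, 4)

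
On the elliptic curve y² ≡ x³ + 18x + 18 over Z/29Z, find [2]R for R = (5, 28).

tangent at (5, 28): λ = (3·5² + 18)/(2·28) ≡ 6/27. 27⁻¹ ≡ 14 (mod 29) since 27·14 = 378 ≡ 1, so λ ≡ 6·14 ≡ 26.
  x = λ² - 5 - 5 = 676 - 10 ≡ 28; y = λ·(5 - 28) - 28 ≡ 12. → (28, 12)

(28, 12)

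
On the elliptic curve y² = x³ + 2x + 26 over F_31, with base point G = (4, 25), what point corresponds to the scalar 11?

O

Repeated addition: build up to 11G.
2G: tangent at (4, 25): λ = (3·4² + 2)/(2·25) ≡ 19/19. 19⁻¹ ≡ 18 (mod 31), so λ ≡ 19·18 ≡ 1.
  x = λ² - 4 - 4 = 1 - 8 ≡ 24; y = λ·(4 - 24) - 25 ≡ 17. → (24, 17)
3G: (24, 17) + (4, 25). λ = (25 - 17)/(4 - 24) ≡ 8/11 mod 31. 11⁻¹ ≡ 17 (mod 31) since 11·17 = 187 ≡ 1, so λ ≡ 12.
  x = λ² - 24 - 4 = 144 - 28 ≡ 23; y = λ·(24 - 23) - 17 ≡ 26. → (23, 26)
4G: (23, 26) + (4, 25). λ = (25 - 26)/(4 - 23) ≡ 30/12 mod 31. 12⁻¹ ≡ 13 (mod 31) since 12·13 = 156 ≡ 1, so λ ≡ 18.
  x = λ² - 23 - 4 = 324 - 27 ≡ 18; y = λ·(23 - 18) - 26 ≡ 2. → (18, 2)
5G: (18, 2) + (4, 25). λ = (25 - 2)/(4 - 18) ≡ 23/17 mod 31. 17⁻¹ ≡ 11 (mod 31), so λ ≡ 5.
  x = λ² - 18 - 4 = 25 - 22 ≡ 3; y = λ·(18 - 3) - 2 ≡ 11. → (3, 11)
6G: (3, 11) + (4, 25). λ = (25 - 11)/(4 - 3) ≡ 14/1 mod 31. 1⁻¹ ≡ 1 (mod 31), so λ ≡ 14.
  x = λ² - 3 - 4 = 196 - 7 ≡ 3; y = λ·(3 - 3) - 11 ≡ 20. → (3, 20)
7G: (3, 20) + (4, 25). λ = (25 - 20)/(4 - 3) ≡ 5/1 mod 31. 1⁻¹ ≡ 1 (mod 31) since 1·1 = 1 ≡ 1, so λ ≡ 5.
  x = λ² - 3 - 4 = 25 - 7 ≡ 18; y = λ·(3 - 18) - 20 ≡ 29. → (18, 29)
8G: (18, 29) + (4, 25). λ = (25 - 29)/(4 - 18) ≡ 27/17 mod 31. 17⁻¹ ≡ 11 (mod 31), so λ ≡ 18.
  x = λ² - 18 - 4 = 324 - 22 ≡ 23; y = λ·(18 - 23) - 29 ≡ 5. → (23, 5)
9G: (23, 5) + (4, 25). λ = (25 - 5)/(4 - 23) ≡ 20/12 mod 31. 12⁻¹ ≡ 13 (mod 31) since 12·13 = 156 ≡ 1, so λ ≡ 12.
  x = λ² - 23 - 4 = 144 - 27 ≡ 24; y = λ·(23 - 24) - 5 ≡ 14. → (24, 14)
10G: (24, 14) + (4, 25). λ = (25 - 14)/(4 - 24) ≡ 11/11 mod 31. 11⁻¹ ≡ 17 (mod 31), so λ ≡ 1.
  x = λ² - 24 - 4 = 1 - 28 ≡ 4; y = λ·(24 - 4) - 14 ≡ 6. → (4, 6)
11G: (4, 6) + (4, 25): same x and y₁ ≡ -y₂, so the sum is O.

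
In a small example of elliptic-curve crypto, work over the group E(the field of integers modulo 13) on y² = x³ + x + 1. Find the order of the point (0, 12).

6

2P: tangent at (0, 12): λ = (3·0² + 1)/(2·12) ≡ 1/11. 11⁻¹ ≡ 6 (mod 13), so λ ≡ 1·6 ≡ 6.
  x = λ² - 0 - 0 = 36 - 0 ≡ 10; y = λ·(0 - 10) - 12 ≡ 6. → (10, 6)
3P: (10, 6) + (0, 12). λ = (12 - 6)/(0 - 10) ≡ 6/3 mod 13. 3⁻¹ ≡ 9 (mod 13) since 3·9 = 27 ≡ 1, so λ ≡ 2.
  x = λ² - 10 - 0 = 4 - 10 ≡ 7; y = λ·(10 - 7) - 6 ≡ 0. → (7, 0)
4P: (7, 0) + (0, 12). λ = (12 - 0)/(0 - 7) ≡ 12/6 mod 13. 6⁻¹ ≡ 11 (mod 13) since 6·11 = 66 ≡ 1, so λ ≡ 2.
  x = λ² - 7 - 0 = 4 - 7 ≡ 10; y = λ·(7 - 10) - 0 ≡ 7. → (10, 7)
5P: (10, 7) + (0, 12). λ = (12 - 7)/(0 - 10) ≡ 5/3 mod 13. 3⁻¹ ≡ 9 (mod 13), so λ ≡ 6.
  x = λ² - 10 - 0 = 36 - 10 ≡ 0; y = λ·(10 - 0) - 7 ≡ 1. → (0, 1)
6P: (0, 1) + (0, 12): same x and y₁ ≡ -y₂, so the sum is the point at infinity.
6P = the point at infinity, so the order is 6.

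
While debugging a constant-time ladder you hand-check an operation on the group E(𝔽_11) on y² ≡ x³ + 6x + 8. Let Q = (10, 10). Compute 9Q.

Double-and-add on 9 = (1001)₂. Start with Q = (10, 10) for the leading 1-bit.
double: tangent at (10, 10): λ = (3·10² + 6)/(2·10) ≡ 9/9. 9⁻¹ ≡ 5 (mod 11) since 9·5 = 45 ≡ 1, so λ ≡ 9·5 ≡ 1.
  x = λ² - 10 - 10 = 1 - 20 ≡ 3; y = λ·(10 - 3) - 10 ≡ 8. → (3, 8)
double: tangent at (3, 8): λ = (3·3² + 6)/(2·8) ≡ 0/5. 5⁻¹ ≡ 9 (mod 11) since 5·9 = 45 ≡ 1, so λ ≡ 0·9 ≡ 0.
  x = λ² - 3 - 3 = 0 - 6 ≡ 5; y = λ·(3 - 5) - 8 ≡ 3. → (5, 3)
double: tangent at (5, 3): λ = (3·5² + 6)/(2·3) ≡ 4/6. 6⁻¹ ≡ 2 (mod 11), so λ ≡ 4·2 ≡ 8.
  x = λ² - 5 - 5 = 64 - 10 ≡ 10; y = λ·(5 - 10) - 3 ≡ 1. → (10, 1)
add Q: (10, 1) + (10, 10): same x and y₁ ≡ -y₂, so the sum is ∞.

O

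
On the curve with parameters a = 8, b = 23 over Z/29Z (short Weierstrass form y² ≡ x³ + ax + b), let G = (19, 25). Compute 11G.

(0, 9)

Double-and-add on 11 = (1011)₂. Start with G = (19, 25) for the leading 1-bit.
double: tangent at (19, 25): λ = (3·19² + 8)/(2·25) ≡ 18/21. 21⁻¹ ≡ 18 (mod 29), so λ ≡ 18·18 ≡ 5.
  x = λ² - 19 - 19 = 25 - 38 ≡ 16; y = λ·(19 - 16) - 25 ≡ 19. → (16, 19)
double: tangent at (16, 19): λ = (3·16² + 8)/(2·19) ≡ 22/9. 9⁻¹ ≡ 13 (mod 29), so λ ≡ 22·13 ≡ 25.
  x = λ² - 16 - 16 = 625 - 32 ≡ 13; y = λ·(16 - 13) - 19 ≡ 27. → (13, 27)
add G: (13, 27) + (19, 25). λ = (25 - 27)/(19 - 13) ≡ 27/6 mod 29. 6⁻¹ ≡ 5 (mod 29), so λ ≡ 19.
  x = λ² - 13 - 19 = 361 - 32 ≡ 10; y = λ·(13 - 10) - 27 ≡ 1. → (10, 1)
double: tangent at (10, 1): λ = (3·10² + 8)/(2·1) ≡ 18/2. 2⁻¹ ≡ 15 (mod 29), so λ ≡ 18·15 ≡ 9.
  x = λ² - 10 - 10 = 81 - 20 ≡ 3; y = λ·(10 - 3) - 1 ≡ 4. → (3, 4)
add G: (3, 4) + (19, 25). λ = (25 - 4)/(19 - 3) ≡ 21/16 mod 29. 16⁻¹ ≡ 20 (mod 29) since 16·20 = 320 ≡ 1, so λ ≡ 14.
  x = λ² - 3 - 19 = 196 - 22 ≡ 0; y = λ·(3 - 0) - 4 ≡ 9. → (0, 9)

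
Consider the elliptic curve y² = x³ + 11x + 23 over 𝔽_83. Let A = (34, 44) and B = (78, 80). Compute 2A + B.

First 2A:
Repeated addition: build up to 2A.
2A: tangent at (34, 44): λ = (3·34² + 11)/(2·44) ≡ 76/5. 5⁻¹ ≡ 50 (mod 83), so λ ≡ 76·50 ≡ 65.
  x = λ² - 34 - 34 = 4225 - 68 ≡ 7; y = λ·(34 - 7) - 44 ≡ 51. → (7, 51)
2A = (7, 51).
Finally 2A + B:
(7, 51) + (78, 80). λ = (80 - 51)/(78 - 7) ≡ 29/71 mod 83. 71⁻¹ ≡ 76 (mod 83), so λ ≡ 46.
  x = λ² - 7 - 78 = 2116 - 85 ≡ 39; y = λ·(7 - 39) - 51 ≡ 54. → (39, 54)

(39, 54)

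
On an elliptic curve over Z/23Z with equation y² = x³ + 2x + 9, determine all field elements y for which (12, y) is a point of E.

x³ + 2x + 9 = 1761 ≡ 13 (mod 23).
Square roots of 13 mod 23: 6 and 17 (since 6² = 36 ≡ 13).

6, 17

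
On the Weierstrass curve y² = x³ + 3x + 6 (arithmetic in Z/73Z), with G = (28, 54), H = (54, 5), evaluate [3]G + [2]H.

(43, 46)

First 3G:
Repeated addition: build up to 3G.
2G: tangent at (28, 54): λ = (3·28² + 3)/(2·54) ≡ 19/35. 35⁻¹ ≡ 48 (mod 73), so λ ≡ 19·48 ≡ 36.
  x = λ² - 28 - 28 = 1296 - 56 ≡ 72; y = λ·(28 - 72) - 54 ≡ 41. → (72, 41)
3G: (72, 41) + (28, 54). λ = (54 - 41)/(28 - 72) ≡ 13/29 mod 73. 29⁻¹ ≡ 68 (mod 73), so λ ≡ 8.
  x = λ² - 72 - 28 = 64 - 100 ≡ 37; y = λ·(72 - 37) - 41 ≡ 20. → (37, 20)
3G = (37, 20).
Next 2H:
Repeated addition: build up to 2H.
2H: tangent at (54, 5): λ = (3·54² + 3)/(2·5) ≡ 64/10. 10⁻¹ ≡ 22 (mod 73) since 10·22 = 220 ≡ 1, so λ ≡ 64·22 ≡ 21.
  x = λ² - 54 - 54 = 441 - 108 ≡ 41; y = λ·(54 - 41) - 5 ≡ 49. → (41, 49)
2H = (41, 49).
Finally 3G + 2H:
(37, 20) + (41, 49). λ = (49 - 20)/(41 - 37) ≡ 29/4 mod 73. 4⁻¹ ≡ 55 (mod 73), so λ ≡ 62.
  x = λ² - 37 - 41 = 3844 - 78 ≡ 43; y = λ·(37 - 43) - 20 ≡ 46. → (43, 46)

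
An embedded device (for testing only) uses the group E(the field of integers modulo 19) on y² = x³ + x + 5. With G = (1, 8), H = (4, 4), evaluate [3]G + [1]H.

(1, 8)

First 3G:
Repeated addition: build up to 3G.
2G: tangent at (1, 8): λ = (3·1² + 1)/(2·8) ≡ 4/16. 16⁻¹ ≡ 6 (mod 19), so λ ≡ 4·6 ≡ 5.
  x = λ² - 1 - 1 = 25 - 2 ≡ 4; y = λ·(1 - 4) - 8 ≡ 15. → (4, 15)
3G: (4, 15) + (1, 8). λ = (8 - 15)/(1 - 4) ≡ 12/16 mod 19. 16⁻¹ ≡ 6 (mod 19), so λ ≡ 15.
  x = λ² - 4 - 1 = 225 - 5 ≡ 11; y = λ·(4 - 11) - 15 ≡ 13. → (11, 13)
3G = (11, 13).
Finally 3G + H:
(11, 13) + (4, 4). λ = (4 - 13)/(4 - 11) ≡ 10/12 mod 19. 12⁻¹ ≡ 8 (mod 19) since 12·8 = 96 ≡ 1, so λ ≡ 4.
  x = λ² - 11 - 4 = 16 - 15 ≡ 1; y = λ·(11 - 1) - 13 ≡ 8. → (1, 8)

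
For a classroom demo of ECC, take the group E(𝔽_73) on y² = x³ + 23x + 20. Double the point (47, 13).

tangent at (47, 13): λ = (3·47² + 23)/(2·13) ≡ 7/26. 26⁻¹ ≡ 59 (mod 73), so λ ≡ 7·59 ≡ 48.
  x = λ² - 47 - 47 = 2304 - 94 ≡ 20; y = λ·(47 - 20) - 13 ≡ 42. → (20, 42)

(20, 42)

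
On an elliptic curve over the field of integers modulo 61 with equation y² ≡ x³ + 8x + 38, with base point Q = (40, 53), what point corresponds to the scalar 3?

Repeated addition: build up to 3Q.
2Q: tangent at (40, 53): λ = (3·40² + 8)/(2·53) ≡ 50/45. 45⁻¹ ≡ 19 (mod 61), so λ ≡ 50·19 ≡ 35.
  x = λ² - 40 - 40 = 1225 - 80 ≡ 47; y = λ·(40 - 47) - 53 ≡ 7. → (47, 7)
3Q: (47, 7) + (40, 53). λ = (53 - 7)/(40 - 47) ≡ 46/54 mod 61. 54⁻¹ ≡ 26 (mod 61), so λ ≡ 37.
  x = λ² - 47 - 40 = 1369 - 87 ≡ 1; y = λ·(47 - 1) - 7 ≡ 48. → (1, 48)

(1, 48)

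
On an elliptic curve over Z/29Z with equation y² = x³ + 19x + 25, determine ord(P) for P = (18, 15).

2P: tangent at (18, 15): λ = (3·18² + 19)/(2·15) ≡ 5/1. 1⁻¹ ≡ 1 (mod 29) since 1·1 = 1 ≡ 1, so λ ≡ 5·1 ≡ 5.
  x = λ² - 18 - 18 = 25 - 36 ≡ 18; y = λ·(18 - 18) - 15 ≡ 14. → (18, 14)
3P: (18, 14) + (18, 15): same x and y₁ ≡ -y₂, so the sum is the point at infinity.
3P = the point at infinity, so the order is 3.

3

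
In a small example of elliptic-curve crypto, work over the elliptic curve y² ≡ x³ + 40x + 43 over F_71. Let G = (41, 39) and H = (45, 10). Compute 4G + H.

First 4G:
Repeated addition: build up to 4G.
2G: tangent at (41, 39): λ = (3·41² + 40)/(2·39) ≡ 42/7. 7⁻¹ ≡ 61 (mod 71), so λ ≡ 42·61 ≡ 6.
  x = λ² - 41 - 41 = 36 - 82 ≡ 25; y = λ·(41 - 25) - 39 ≡ 57. → (25, 57)
3G: (25, 57) + (41, 39). λ = (39 - 57)/(41 - 25) ≡ 53/16 mod 71. 16⁻¹ ≡ 40 (mod 71), so λ ≡ 61.
  x = λ² - 25 - 41 = 3721 - 66 ≡ 34; y = λ·(25 - 34) - 57 ≡ 33. → (34, 33)
4G: (34, 33) + (41, 39). λ = (39 - 33)/(41 - 34) ≡ 6/7 mod 71. 7⁻¹ ≡ 61 (mod 71), so λ ≡ 11.
  x = λ² - 34 - 41 = 121 - 75 ≡ 46; y = λ·(34 - 46) - 33 ≡ 48. → (46, 48)
4G = (46, 48).
Finally 4G + H:
(46, 48) + (45, 10). λ = (10 - 48)/(45 - 46) ≡ 33/70 mod 71. 70⁻¹ ≡ 70 (mod 71) since 70·70 = 4900 ≡ 1, so λ ≡ 38.
  x = λ² - 46 - 45 = 1444 - 91 ≡ 4; y = λ·(46 - 4) - 48 ≡ 57. → (4, 57)

(4, 57)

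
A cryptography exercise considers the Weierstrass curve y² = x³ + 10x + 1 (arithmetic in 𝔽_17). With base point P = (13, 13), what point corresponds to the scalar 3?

(12, 9)

Repeated addition: build up to 3P.
2P: tangent at (13, 13): λ = (3·13² + 10)/(2·13) ≡ 7/9. 9⁻¹ ≡ 2 (mod 17) since 9·2 = 18 ≡ 1, so λ ≡ 7·2 ≡ 14.
  x = λ² - 13 - 13 = 196 - 26 ≡ 0; y = λ·(13 - 0) - 13 ≡ 16. → (0, 16)
3P: (0, 16) + (13, 13). λ = (13 - 16)/(13 - 0) ≡ 14/13 mod 17. 13⁻¹ ≡ 4 (mod 17) since 13·4 = 52 ≡ 1, so λ ≡ 5.
  x = λ² - 0 - 13 = 25 - 13 ≡ 12; y = λ·(0 - 12) - 16 ≡ 9. → (12, 9)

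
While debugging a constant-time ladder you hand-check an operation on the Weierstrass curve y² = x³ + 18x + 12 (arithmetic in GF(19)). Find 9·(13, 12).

Write P = (13, 12).
Repeated addition: build up to 9P.
2P: tangent at (13, 12): λ = (3·13² + 18)/(2·12) ≡ 12/5. 5⁻¹ ≡ 4 (mod 19), so λ ≡ 12·4 ≡ 10.
  x = λ² - 13 - 13 = 100 - 26 ≡ 17; y = λ·(13 - 17) - 12 ≡ 5. → (17, 5)
3P: (17, 5) + (13, 12). λ = (12 - 5)/(13 - 17) ≡ 7/15 mod 19. 15⁻¹ ≡ 14 (mod 19), so λ ≡ 3.
  x = λ² - 17 - 13 = 9 - 30 ≡ 17; y = λ·(17 - 17) - 5 ≡ 14. → (17, 14)
4P: (17, 14) + (13, 12). λ = (12 - 14)/(13 - 17) ≡ 17/15 mod 19. 15⁻¹ ≡ 14 (mod 19), so λ ≡ 10.
  x = λ² - 17 - 13 = 100 - 30 ≡ 13; y = λ·(17 - 13) - 14 ≡ 7. → (13, 7)
5P: (13, 7) + (13, 12): same x and y₁ ≡ -y₂, so the sum is O.
6P: O + (13, 12) = (13, 12) (identity).
7P: tangent at (13, 12): λ = (3·13² + 18)/(2·12) ≡ 12/5. 5⁻¹ ≡ 4 (mod 19), so λ ≡ 12·4 ≡ 10.
  x = λ² - 13 - 13 = 100 - 26 ≡ 17; y = λ·(13 - 17) - 12 ≡ 5. → (17, 5)
8P: (17, 5) + (13, 12). λ = (12 - 5)/(13 - 17) ≡ 7/15 mod 19. 15⁻¹ ≡ 14 (mod 19) since 15·14 = 210 ≡ 1, so λ ≡ 3.
  x = λ² - 17 - 13 = 9 - 30 ≡ 17; y = λ·(17 - 17) - 5 ≡ 14. → (17, 14)
9P: (17, 14) + (13, 12). λ = (12 - 14)/(13 - 17) ≡ 17/15 mod 19. 15⁻¹ ≡ 14 (mod 19) since 15·14 = 210 ≡ 1, so λ ≡ 10.
  x = λ² - 17 - 13 = 100 - 30 ≡ 13; y = λ·(17 - 13) - 14 ≡ 7. → (13, 7)

(13, 7)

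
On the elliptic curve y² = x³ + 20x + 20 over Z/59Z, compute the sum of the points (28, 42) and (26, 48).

(28, 42) + (26, 48). λ = (48 - 42)/(26 - 28) ≡ 6/57 mod 59. 57⁻¹ ≡ 29 (mod 59) since 57·29 = 1653 ≡ 1, so λ ≡ 56.
  x = λ² - 28 - 26 = 3136 - 54 ≡ 14; y = λ·(28 - 14) - 42 ≡ 34. → (14, 34)

(14, 34)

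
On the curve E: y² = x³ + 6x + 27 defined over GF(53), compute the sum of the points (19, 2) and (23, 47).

(19, 2) + (23, 47). λ = (47 - 2)/(23 - 19) ≡ 45/4 mod 53. 4⁻¹ ≡ 40 (mod 53) since 4·40 = 160 ≡ 1, so λ ≡ 51.
  x = λ² - 19 - 23 = 2601 - 42 ≡ 15; y = λ·(19 - 15) - 2 ≡ 43. → (15, 43)

(15, 43)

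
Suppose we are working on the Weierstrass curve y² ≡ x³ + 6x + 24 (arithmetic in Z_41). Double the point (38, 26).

tangent at (38, 26): λ = (3·38² + 6)/(2·26) ≡ 33/11. 11⁻¹ ≡ 15 (mod 41) since 11·15 = 165 ≡ 1, so λ ≡ 33·15 ≡ 3.
  x = λ² - 38 - 38 = 9 - 76 ≡ 15; y = λ·(38 - 15) - 26 ≡ 2. → (15, 2)

(15, 2)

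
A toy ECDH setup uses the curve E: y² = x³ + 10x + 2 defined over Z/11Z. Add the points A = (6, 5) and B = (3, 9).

(6, 5) + (3, 9). λ = (9 - 5)/(3 - 6) ≡ 4/8 mod 11. 8⁻¹ ≡ 7 (mod 11), so λ ≡ 6.
  x = λ² - 6 - 3 = 36 - 9 ≡ 5; y = λ·(6 - 5) - 5 ≡ 1. → (5, 1)

(5, 1)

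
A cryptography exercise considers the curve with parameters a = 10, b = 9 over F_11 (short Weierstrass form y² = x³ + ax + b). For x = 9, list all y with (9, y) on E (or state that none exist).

x³ + 10x + 9 = 828 ≡ 3 (mod 11).
Square roots of 3 mod 11: 5 and 6 (since 5² = 25 ≡ 3).

5, 6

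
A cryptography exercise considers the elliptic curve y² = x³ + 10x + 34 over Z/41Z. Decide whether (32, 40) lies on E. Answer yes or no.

y² = 40² ≡ 1; x³ + 10x + 34 = 33122 ≡ 35 (mod 41). 1 ≠ 35.

no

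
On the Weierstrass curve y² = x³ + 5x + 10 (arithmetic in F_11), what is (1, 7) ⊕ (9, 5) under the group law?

(10, 9)

(1, 7) + (9, 5). λ = (5 - 7)/(9 - 1) ≡ 9/8 mod 11. 8⁻¹ ≡ 7 (mod 11), so λ ≡ 8.
  x = λ² - 1 - 9 = 64 - 10 ≡ 10; y = λ·(1 - 10) - 7 ≡ 9. → (10, 9)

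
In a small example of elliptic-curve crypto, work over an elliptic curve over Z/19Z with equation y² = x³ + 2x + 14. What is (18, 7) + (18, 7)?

tangent at (18, 7): λ = (3·18² + 2)/(2·7) ≡ 5/14. 14⁻¹ ≡ 15 (mod 19) since 14·15 = 210 ≡ 1, so λ ≡ 5·15 ≡ 18.
  x = λ² - 18 - 18 = 324 - 36 ≡ 3; y = λ·(18 - 3) - 7 ≡ 16. → (3, 16)

(3, 16)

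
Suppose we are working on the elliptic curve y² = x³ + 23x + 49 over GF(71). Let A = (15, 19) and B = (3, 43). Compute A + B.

(15, 19) + (3, 43). λ = (43 - 19)/(3 - 15) ≡ 24/59 mod 71. 59⁻¹ ≡ 65 (mod 71), so λ ≡ 69.
  x = λ² - 15 - 3 = 4761 - 18 ≡ 57; y = λ·(15 - 57) - 19 ≡ 65. → (57, 65)

(57, 65)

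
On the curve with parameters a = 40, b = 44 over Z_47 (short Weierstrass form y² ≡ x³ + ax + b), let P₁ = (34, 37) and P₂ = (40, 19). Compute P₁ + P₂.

(29, 42)

(34, 37) + (40, 19). λ = (19 - 37)/(40 - 34) ≡ 29/6 mod 47. 6⁻¹ ≡ 8 (mod 47) since 6·8 = 48 ≡ 1, so λ ≡ 44.
  x = λ² - 34 - 40 = 1936 - 74 ≡ 29; y = λ·(34 - 29) - 37 ≡ 42. → (29, 42)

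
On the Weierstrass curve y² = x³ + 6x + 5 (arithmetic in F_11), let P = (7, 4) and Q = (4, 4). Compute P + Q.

(0, 7)

(7, 4) + (4, 4). λ = (4 - 4)/(4 - 7) ≡ 0/8 mod 11. 8⁻¹ ≡ 7 (mod 11), so λ ≡ 0.
  x = λ² - 7 - 4 = 0 - 11 ≡ 0; y = λ·(7 - 0) - 4 ≡ 7. → (0, 7)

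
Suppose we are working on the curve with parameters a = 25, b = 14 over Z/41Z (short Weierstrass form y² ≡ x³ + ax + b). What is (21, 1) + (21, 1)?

tangent at (21, 1): λ = (3·21² + 25)/(2·1) ≡ 36/2. 2⁻¹ ≡ 21 (mod 41), so λ ≡ 36·21 ≡ 18.
  x = λ² - 21 - 21 = 324 - 42 ≡ 36; y = λ·(21 - 36) - 1 ≡ 16. → (36, 16)

(36, 16)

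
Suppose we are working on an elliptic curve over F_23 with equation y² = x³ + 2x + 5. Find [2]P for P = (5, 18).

(21, 4)

tangent at (5, 18): λ = (3·5² + 2)/(2·18) ≡ 8/13. 13⁻¹ ≡ 16 (mod 23), so λ ≡ 8·16 ≡ 13.
  x = λ² - 5 - 5 = 169 - 10 ≡ 21; y = λ·(5 - 21) - 18 ≡ 4. → (21, 4)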